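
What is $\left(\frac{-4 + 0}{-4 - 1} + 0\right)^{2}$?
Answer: $\frac{16}{25} \approx 0.64$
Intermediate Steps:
$\left(\frac{-4 + 0}{-4 - 1} + 0\right)^{2} = \left(- \frac{4}{-5} + 0\right)^{2} = \left(\left(-4\right) \left(- \frac{1}{5}\right) + 0\right)^{2} = \left(\frac{4}{5} + 0\right)^{2} = \left(\frac{4}{5}\right)^{2} = \frac{16}{25}$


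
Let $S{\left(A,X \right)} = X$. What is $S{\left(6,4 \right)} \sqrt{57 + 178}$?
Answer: $4 \sqrt{235} \approx 61.319$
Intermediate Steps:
$S{\left(6,4 \right)} \sqrt{57 + 178} = 4 \sqrt{57 + 178} = 4 \sqrt{235}$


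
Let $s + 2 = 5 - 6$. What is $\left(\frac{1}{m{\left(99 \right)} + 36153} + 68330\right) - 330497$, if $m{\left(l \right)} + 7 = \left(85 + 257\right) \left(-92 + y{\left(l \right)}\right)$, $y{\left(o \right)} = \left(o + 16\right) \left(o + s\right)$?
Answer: $- \frac{991086164453}{3780362} \approx -2.6217 \cdot 10^{5}$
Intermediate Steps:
$s = -3$ ($s = -2 + \left(5 - 6\right) = -2 - 1 = -3$)
$y{\left(o \right)} = \left(-3 + o\right) \left(16 + o\right)$ ($y{\left(o \right)} = \left(o + 16\right) \left(o - 3\right) = \left(16 + o\right) \left(-3 + o\right) = \left(-3 + o\right) \left(16 + o\right)$)
$m{\left(l \right)} = -47887 + 342 l^{2} + 4446 l$ ($m{\left(l \right)} = -7 + \left(85 + 257\right) \left(-92 + \left(-48 + l^{2} + 13 l\right)\right) = -7 + 342 \left(-140 + l^{2} + 13 l\right) = -7 + \left(-47880 + 342 l^{2} + 4446 l\right) = -47887 + 342 l^{2} + 4446 l$)
$\left(\frac{1}{m{\left(99 \right)} + 36153} + 68330\right) - 330497 = \left(\frac{1}{\left(-47887 + 342 \cdot 99^{2} + 4446 \cdot 99\right) + 36153} + 68330\right) - 330497 = \left(\frac{1}{\left(-47887 + 342 \cdot 9801 + 440154\right) + 36153} + 68330\right) - 330497 = \left(\frac{1}{\left(-47887 + 3351942 + 440154\right) + 36153} + 68330\right) - 330497 = \left(\frac{1}{3744209 + 36153} + 68330\right) - 330497 = \left(\frac{1}{3780362} + 68330\right) - 330497 = \frac{258312135461}{3780362} - 330497 = - \frac{991086164453}{3780362}$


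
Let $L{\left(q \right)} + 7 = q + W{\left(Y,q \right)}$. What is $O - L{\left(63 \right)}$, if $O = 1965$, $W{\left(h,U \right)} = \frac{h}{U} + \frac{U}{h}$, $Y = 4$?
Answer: $\frac{477083}{252} \approx 1893.2$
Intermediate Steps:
$W{\left(h,U \right)} = \frac{U}{h} + \frac{h}{U}$
$L{\left(q \right)} = -7 + \frac{4}{q} + \frac{5 q}{4}$ ($L{\left(q \right)} = -7 + \left(q + \left(\frac{q}{4} + \frac{4}{q}\right)\right) = -7 + \left(q + \left(\frac{4}{q} + \frac{q}{4}\right)\right) = -7 + \left(\frac{4}{q} + \frac{5 q}{4}\right) = -7 + \frac{4}{q} + \frac{5 q}{4}$)
$O - L{\left(63 \right)} = 1965 - \left(-7 + \frac{4}{63} + \frac{5}{4} \cdot 63\right) = 1965 - \left(-7 + 4 \cdot \frac{1}{63} + \frac{315}{4}\right) = 1965 - \left(-7 + \frac{4}{63} + \frac{315}{4}\right) = 1965 - \frac{18097}{252} = \frac{477083}{252}$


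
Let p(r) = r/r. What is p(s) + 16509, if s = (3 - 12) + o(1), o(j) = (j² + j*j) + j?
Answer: 16510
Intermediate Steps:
o(j) = j + 2*j² (o(j) = (j² + j²) + j = 2*j² + j = j + 2*j²)
s = -6 (s = (3 - 12) + 1*(1 + 2*1) = -9 + 1*(1 + 2) = -9 + 1*3 = -9 + 3 = -6)
p(r) = 1
p(s) + 16509 = 1 + 16509 = 16510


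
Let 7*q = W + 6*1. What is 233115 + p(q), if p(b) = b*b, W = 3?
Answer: 11422716/49 ≈ 2.3312e+5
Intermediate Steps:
q = 9/7 (q = (3 + 6*1)/7 = (3 + 6)/7 = (⅐)*9 = 9/7 ≈ 1.2857)
p(b) = b²
233115 + p(q) = 233115 + (9/7)² = 233115 + 81/49 = 11422716/49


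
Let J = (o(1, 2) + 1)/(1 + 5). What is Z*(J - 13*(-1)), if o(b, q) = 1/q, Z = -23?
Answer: -1219/4 ≈ -304.75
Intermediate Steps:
J = 1/4 (J = (1/2 + 1)/(1 + 5) = (1/2 + 1)/6 = (1/6)*(3/2) = 1/4 ≈ 0.25000)
Z*(J - 13*(-1)) = -23*(1/4 - 13*(-1)) = -23*(1/4 + 13) = -23*53/4 = -1219/4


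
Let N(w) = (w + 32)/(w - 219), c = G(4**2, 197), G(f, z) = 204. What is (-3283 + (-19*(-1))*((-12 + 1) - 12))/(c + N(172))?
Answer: -7285/391 ≈ -18.632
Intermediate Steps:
c = 204
N(w) = (32 + w)/(-219 + w)
(-3283 + (-19*(-1))*((-12 + 1) - 12))/(c + N(172)) = (-3283 + (-19*(-1))*((-12 + 1) - 12))/(204 + (32 + 172)/(-219 + 172)) = (-3283 + 19*(-11 - 12))/(204 + 204/(-47)) = (-3283 + 19*(-23))/(204 - 1/47*204) = (-3283 - 437)/(204 - 204/47) = -3720/9384/47 = -3720*47/9384 = -7285/391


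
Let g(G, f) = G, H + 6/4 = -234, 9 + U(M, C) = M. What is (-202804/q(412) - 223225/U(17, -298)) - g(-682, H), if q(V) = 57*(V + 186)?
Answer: -3712248283/136344 ≈ -27227.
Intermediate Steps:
q(V) = 10602 + 57*V (q(V) = 57*(186 + V) = 10602 + 57*V)
U(M, C) = -9 + M
H = -471/2 (H = -3/2 - 234 = -471/2 ≈ -235.50)
(-202804/q(412) - 223225/U(17, -298)) - g(-682, H) = (-202804/(10602 + 57*412) - 223225/(-9 + 17)) - 1*(-682) = (-202804/(10602 + 23484) - 223225/8) + 682 = (-202804/34086 - 223225*1/8) + 682 = (-202804*1/34086 - 223225/8) + 682 = (-101402/17043 - 223225/8) + 682 = -3805234891/136344 + 682 = -3712248283/136344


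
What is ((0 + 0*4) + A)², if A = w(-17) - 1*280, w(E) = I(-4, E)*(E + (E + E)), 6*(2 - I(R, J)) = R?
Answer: 173056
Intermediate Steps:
I(R, J) = 2 - R/6
w(E) = 8*E (w(E) = (2 - ⅙*(-4))*(E + (E + E)) = (2 + ⅔)*(E + 2*E) = 8*(3*E)/3 = 8*E)
A = -416 (A = 8*(-17) - 1*280 = -136 - 280 = -416)
((0 + 0*4) + A)² = ((0 + 0*4) - 416)² = ((0 + 0) - 416)² = (0 - 416)² = (-416)² = 173056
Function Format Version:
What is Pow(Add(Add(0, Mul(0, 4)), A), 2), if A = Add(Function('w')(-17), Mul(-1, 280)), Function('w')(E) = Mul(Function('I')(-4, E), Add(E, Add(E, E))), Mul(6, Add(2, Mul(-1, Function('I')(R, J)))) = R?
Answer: 173056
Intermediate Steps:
Function('I')(R, J) = Add(2, Mul(Rational(-1, 6), R))
Function('w')(E) = Mul(8, E) (Function('w')(E) = Mul(Add(2, Mul(Rational(-1, 6), -4)), Add(E, Add(E, E))) = Mul(Add(2, Rational(2, 3)), Add(E, Mul(2, E))) = Mul(Rational(8, 3), Mul(3, E)) = Mul(8, E))
A = -416 (A = Add(Mul(8, -17), Mul(-1, 280)) = Add(-136, -280) = -416)
Pow(Add(Add(0, Mul(0, 4)), A), 2) = Pow(Add(Add(0, Mul(0, 4)), -416), 2) = Pow(Add(Add(0, 0), -416), 2) = Pow(Add(0, -416), 2) = Pow(-416, 2) = 173056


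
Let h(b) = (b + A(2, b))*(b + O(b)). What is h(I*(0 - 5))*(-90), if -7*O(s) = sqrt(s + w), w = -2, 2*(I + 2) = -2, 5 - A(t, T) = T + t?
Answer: -4050 + 270*sqrt(13)/7 ≈ -3910.9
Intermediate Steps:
A(t, T) = 5 - T - t (A(t, T) = 5 - (T + t) = 5 + (-T - t) = 5 - T - t)
I = -3 (I = -2 + (1/2)*(-2) = -2 - 1 = -3)
O(s) = -sqrt(-2 + s)/7 (O(s) = -sqrt(s - 2)/7 = -sqrt(-2 + s)/7)
h(b) = 3*b - 3*sqrt(-2 + b)/7 (h(b) = (b + (5 - b - 1*2))*(b - sqrt(-2 + b)/7) = (b + (5 - b - 2))*(b - sqrt(-2 + b)/7) = (b + (3 - b))*(b - sqrt(-2 + b)/7) = 3*(b - sqrt(-2 + b)/7) = 3*b - 3*sqrt(-2 + b)/7)
h(I*(0 - 5))*(-90) = (3*(-3*(0 - 5)) - 3*sqrt(-2 - 3*(0 - 5))/7)*(-90) = (3*(-3*(-5)) - 3*sqrt(-2 - 3*(-5))/7)*(-90) = (3*15 - 3*sqrt(-2 + 15)/7)*(-90) = (45 - 3*sqrt(13)/7)*(-90) = -4050 + 270*sqrt(13)/7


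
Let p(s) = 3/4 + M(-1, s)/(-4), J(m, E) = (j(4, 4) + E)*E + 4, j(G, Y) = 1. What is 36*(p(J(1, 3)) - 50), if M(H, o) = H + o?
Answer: -1908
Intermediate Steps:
J(m, E) = 4 + E*(1 + E) (J(m, E) = (1 + E)*E + 4 = E*(1 + E) + 4 = 4 + E*(1 + E))
p(s) = 1 - s/4 (p(s) = 3/4 + (-1 + s)/(-4) = 3*(¼) + (-1 + s)*(-¼) = ¾ + (¼ - s/4) = 1 - s/4)
36*(p(J(1, 3)) - 50) = 36*((1 - (4 + 3 + 3²)/4) - 50) = 36*((1 - (4 + 3 + 9)/4) - 50) = 36*((1 - ¼*16) - 50) = 36*((1 - 4) - 50) = 36*(-3 - 50) = 36*(-53) = -1908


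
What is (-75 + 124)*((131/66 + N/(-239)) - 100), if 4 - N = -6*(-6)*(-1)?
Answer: -75887819/15774 ≈ -4810.9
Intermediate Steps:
N = 40 (N = 4 - (-6*(-6))*(-1) = 4 - 36*(-1) = 4 - 1*(-36) = 4 + 36 = 40)
(-75 + 124)*((131/66 + N/(-239)) - 100) = (-75 + 124)*((131/66 + 40/(-239)) - 100) = 49*((131*(1/66) + 40*(-1/239)) - 100) = 49*((131/66 - 40/239) - 100) = 49*(28669/15774 - 100) = 49*(-1548731/15774) = -75887819/15774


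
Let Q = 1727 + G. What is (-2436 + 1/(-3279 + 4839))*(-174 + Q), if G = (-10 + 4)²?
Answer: -6038452651/1560 ≈ -3.8708e+6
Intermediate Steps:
G = 36 (G = (-6)² = 36)
Q = 1763 (Q = 1727 + 36 = 1763)
(-2436 + 1/(-3279 + 4839))*(-174 + Q) = (-2436 + 1/(-3279 + 4839))*(-174 + 1763) = (-2436 + 1/1560)*1589 = -3800159/1560*1589 = -6038452651/1560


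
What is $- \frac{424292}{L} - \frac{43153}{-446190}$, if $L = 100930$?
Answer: $- \frac{18495941519}{4503395670} \approx -4.1071$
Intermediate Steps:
$- \frac{424292}{L} - \frac{43153}{-446190} = - \frac{424292}{100930} - \frac{43153}{-446190} = \left(-424292\right) \frac{1}{100930} - - \frac{43153}{446190} = - \frac{212146}{50465} + \frac{43153}{446190} = - \frac{18495941519}{4503395670}$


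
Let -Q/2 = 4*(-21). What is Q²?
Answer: 28224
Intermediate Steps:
Q = 168 (Q = -8*(-21) = -2*(-84) = 168)
Q² = 168² = 28224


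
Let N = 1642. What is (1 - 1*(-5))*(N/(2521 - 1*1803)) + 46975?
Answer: 16868951/359 ≈ 46989.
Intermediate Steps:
(1 - 1*(-5))*(N/(2521 - 1*1803)) + 46975 = (1 - 1*(-5))*(1642/(2521 - 1*1803)) + 46975 = (1 + 5)*(1642/(2521 - 1803)) + 46975 = 6*(1642/718) + 46975 = 6*(1642*(1/718)) + 46975 = 6*(821/359) + 46975 = 4926/359 + 46975 = 16868951/359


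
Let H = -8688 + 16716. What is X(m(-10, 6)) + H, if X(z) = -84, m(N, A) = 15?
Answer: 7944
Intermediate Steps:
H = 8028
X(m(-10, 6)) + H = -84 + 8028 = 7944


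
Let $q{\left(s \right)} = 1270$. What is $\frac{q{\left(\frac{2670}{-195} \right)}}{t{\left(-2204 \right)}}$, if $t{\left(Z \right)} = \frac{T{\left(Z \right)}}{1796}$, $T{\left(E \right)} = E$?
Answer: $- \frac{570230}{551} \approx -1034.9$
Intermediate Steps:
$t{\left(Z \right)} = \frac{Z}{1796}$
$\frac{q{\left(\frac{2670}{-195} \right)}}{t{\left(-2204 \right)}} = \frac{1270}{\frac{1}{1796} \left(-2204\right)} = \frac{1270}{- \frac{551}{449}} = 1270 \left(- \frac{449}{551}\right) = - \frac{570230}{551}$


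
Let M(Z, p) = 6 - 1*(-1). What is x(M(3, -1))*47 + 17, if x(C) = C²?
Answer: 2320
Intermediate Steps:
M(Z, p) = 7 (M(Z, p) = 6 + 1 = 7)
x(M(3, -1))*47 + 17 = 7²*47 + 17 = 49*47 + 17 = 2303 + 17 = 2320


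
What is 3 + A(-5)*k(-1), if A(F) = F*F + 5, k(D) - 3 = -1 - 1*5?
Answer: -87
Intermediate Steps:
k(D) = -3 (k(D) = 3 + (-1 - 1*5) = 3 + (-1 - 5) = 3 - 6 = -3)
A(F) = 5 + F**2 (A(F) = F**2 + 5 = 5 + F**2)
3 + A(-5)*k(-1) = 3 + (5 + (-5)**2)*(-3) = 3 + (5 + 25)*(-3) = 3 + 30*(-3) = 3 - 90 = -87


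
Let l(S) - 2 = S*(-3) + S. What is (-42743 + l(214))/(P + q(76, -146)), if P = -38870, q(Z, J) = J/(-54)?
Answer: 1165563/1049417 ≈ 1.1107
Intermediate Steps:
q(Z, J) = -J/54 (q(Z, J) = J*(-1/54) = -J/54)
l(S) = 2 - 2*S (l(S) = 2 + (S*(-3) + S) = 2 + (-3*S + S) = 2 - 2*S)
(-42743 + l(214))/(P + q(76, -146)) = (-42743 + (2 - 2*214))/(-38870 - 1/54*(-146)) = (-42743 + (2 - 428))/(-38870 + 73/27) = (-42743 - 426)/(-1049417/27) = -43169*(-27/1049417) = 1165563/1049417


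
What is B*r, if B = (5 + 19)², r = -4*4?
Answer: -9216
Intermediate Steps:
r = -16
B = 576 (B = 24² = 576)
B*r = 576*(-16) = -9216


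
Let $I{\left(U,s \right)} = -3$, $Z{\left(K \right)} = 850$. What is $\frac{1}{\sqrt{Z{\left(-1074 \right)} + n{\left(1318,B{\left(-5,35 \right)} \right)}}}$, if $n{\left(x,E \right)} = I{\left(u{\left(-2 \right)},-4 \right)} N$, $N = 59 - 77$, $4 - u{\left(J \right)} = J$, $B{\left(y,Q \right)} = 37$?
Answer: $\frac{\sqrt{226}}{452} \approx 0.03326$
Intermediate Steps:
$u{\left(J \right)} = 4 - J$
$N = -18$ ($N = 59 - 77 = -18$)
$n{\left(x,E \right)} = 54$ ($n{\left(x,E \right)} = \left(-3\right) \left(-18\right) = 54$)
$\frac{1}{\sqrt{Z{\left(-1074 \right)} + n{\left(1318,B{\left(-5,35 \right)} \right)}}} = \frac{1}{\sqrt{850 + 54}} = \frac{1}{\sqrt{904}} = \frac{1}{2 \sqrt{226}} = \frac{\sqrt{226}}{452}$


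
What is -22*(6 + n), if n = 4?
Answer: -220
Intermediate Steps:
-22*(6 + n) = -22*(6 + 4) = -22*10 = -220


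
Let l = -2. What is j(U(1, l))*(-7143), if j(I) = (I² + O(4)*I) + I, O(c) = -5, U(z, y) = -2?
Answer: -85716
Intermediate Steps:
j(I) = I² - 4*I (j(I) = (I² - 5*I) + I = I² - 4*I)
j(U(1, l))*(-7143) = -2*(-4 - 2)*(-7143) = -2*(-6)*(-7143) = 12*(-7143) = -85716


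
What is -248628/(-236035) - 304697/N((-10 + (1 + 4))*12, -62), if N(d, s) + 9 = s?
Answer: 71936808983/16758485 ≈ 4292.6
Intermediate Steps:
N(d, s) = -9 + s
-248628/(-236035) - 304697/N((-10 + (1 + 4))*12, -62) = -248628/(-236035) - 304697/(-9 - 62) = -248628*(-1/236035) - 304697/(-71) = 248628/236035 - 304697*(-1/71) = 248628/236035 + 304697/71 = 71936808983/16758485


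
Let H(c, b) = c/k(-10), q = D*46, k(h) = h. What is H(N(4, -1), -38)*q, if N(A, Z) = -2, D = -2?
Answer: -92/5 ≈ -18.400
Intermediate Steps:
q = -92 (q = -2*46 = -92)
H(c, b) = -c/10 (H(c, b) = c/(-10) = c*(-1/10) = -c/10)
H(N(4, -1), -38)*q = -1/10*(-2)*(-92) = (1/5)*(-92) = -92/5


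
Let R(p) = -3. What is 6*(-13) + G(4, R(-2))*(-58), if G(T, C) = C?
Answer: 96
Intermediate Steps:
6*(-13) + G(4, R(-2))*(-58) = 6*(-13) - 3*(-58) = -78 + 174 = 96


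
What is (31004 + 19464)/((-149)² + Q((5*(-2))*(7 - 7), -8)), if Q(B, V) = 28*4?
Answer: 50468/22313 ≈ 2.2618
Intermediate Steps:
Q(B, V) = 112
(31004 + 19464)/((-149)² + Q((5*(-2))*(7 - 7), -8)) = (31004 + 19464)/((-149)² + 112) = 50468/(22201 + 112) = 50468/22313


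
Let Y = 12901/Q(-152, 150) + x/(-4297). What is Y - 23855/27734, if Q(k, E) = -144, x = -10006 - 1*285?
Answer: -755556216151/8580455856 ≈ -88.055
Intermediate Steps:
x = -10291 (x = -10006 - 285 = -10291)
Y = -53953693/618768 (Y = 12901/(-144) - 10291/(-4297) = 12901*(-1/144) - 10291*(-1/4297) = -12901/144 + 10291/4297 = -53953693/618768 ≈ -87.195)
Y - 23855/27734 = -53953693/618768 - 23855/27734 = -755556216151/8580455856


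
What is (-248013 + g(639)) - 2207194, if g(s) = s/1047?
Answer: -856867030/349 ≈ -2.4552e+6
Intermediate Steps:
g(s) = s/1047 (g(s) = s*(1/1047) = s/1047)
(-248013 + g(639)) - 2207194 = (-248013 + (1/1047)*639) - 2207194 = (-248013 + 213/349) - 2207194 = -86556324/349 - 2207194 = -856867030/349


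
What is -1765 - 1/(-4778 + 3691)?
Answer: -1918554/1087 ≈ -1765.0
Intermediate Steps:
-1765 - 1/(-4778 + 3691) = -1765 - 1/(-1087) = -1765 - 1*(-1/1087) = -1765 + 1/1087 = -1918554/1087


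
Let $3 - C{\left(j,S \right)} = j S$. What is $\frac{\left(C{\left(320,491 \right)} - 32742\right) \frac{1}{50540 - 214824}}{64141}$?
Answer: $\frac{189859}{10537340044} \approx 1.8018 \cdot 10^{-5}$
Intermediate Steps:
$C{\left(j,S \right)} = 3 - S j$ ($C{\left(j,S \right)} = 3 - j S = 3 - S j$)
$\frac{\left(C{\left(320,491 \right)} - 32742\right) \frac{1}{50540 - 214824}}{64141} = \frac{\left(\left(3 - 491 \cdot 320\right) - 32742\right) \frac{1}{50540 - 214824}}{64141} = \frac{\left(3 - 157120\right) - 32742}{-164284} \cdot \frac{1}{64141} = \left(-157117 - 32742\right) \left(- \frac{1}{164284}\right) \frac{1}{64141} = \left(-189859\right) \left(- \frac{1}{164284}\right) \frac{1}{64141} = \frac{189859}{164284} \cdot \frac{1}{64141} = \frac{189859}{10537340044}$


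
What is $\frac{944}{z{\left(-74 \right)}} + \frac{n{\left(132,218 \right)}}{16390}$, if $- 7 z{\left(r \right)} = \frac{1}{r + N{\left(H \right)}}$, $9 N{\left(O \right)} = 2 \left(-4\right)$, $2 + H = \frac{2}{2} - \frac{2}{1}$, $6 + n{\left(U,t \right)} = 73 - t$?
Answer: $\frac{72997649521}{147510} \approx 4.9487 \cdot 10^{5}$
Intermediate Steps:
$n{\left(U,t \right)} = 67 - t$ ($n{\left(U,t \right)} = -6 - \left(-73 + t\right) = 67 - t$)
$H = -3$ ($H = -2 + \left(\frac{2}{2} - \frac{2}{1}\right) = -2 + \left(2 \cdot \frac{1}{2} - 2\right) = -2 + \left(1 - 2\right) = -2 - 1 = -3$)
$N{\left(O \right)} = - \frac{8}{9}$ ($N{\left(O \right)} = \frac{2 \left(-4\right)}{9} = \frac{1}{9} \left(-8\right) = - \frac{8}{9}$)
$z{\left(r \right)} = - \frac{1}{7 \left(- \frac{8}{9} + r\right)}$ ($z{\left(r \right)} = - \frac{1}{7 \left(r - \frac{8}{9}\right)} = - \frac{1}{7 \left(- \frac{8}{9} + r\right)}$)
$\frac{944}{z{\left(-74 \right)}} + \frac{n{\left(132,218 \right)}}{16390} = \frac{944}{\left(-9\right) \frac{1}{-56 + 63 \left(-74\right)}} + \frac{67 - 218}{16390} = \frac{944}{\left(-9\right) \frac{1}{-56 - 4662}} + \left(67 - 218\right) \frac{1}{16390} = \frac{944}{\left(-9\right) \frac{1}{-4718}} - \frac{151}{16390} = \frac{944}{\left(-9\right) \left(- \frac{1}{4718}\right)} - \frac{151}{16390} = \frac{944}{\frac{9}{4718}} - \frac{151}{16390} = 944 \cdot \frac{4718}{9} - \frac{151}{16390} = \frac{4453792}{9} - \frac{151}{16390} = \frac{72997649521}{147510}$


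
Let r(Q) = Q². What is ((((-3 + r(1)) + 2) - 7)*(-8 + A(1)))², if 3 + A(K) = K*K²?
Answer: 4900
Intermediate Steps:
A(K) = -3 + K³ (A(K) = -3 + K*K² = -3 + K³)
((((-3 + r(1)) + 2) - 7)*(-8 + A(1)))² = ((((-3 + 1²) + 2) - 7)*(-8 + (-3 + 1³)))² = ((((-3 + 1) + 2) - 7)*(-8 + (-3 + 1)))² = (((-2 + 2) - 7)*(-8 - 2))² = ((0 - 7)*(-10))² = (-7*(-10))² = 70² = 4900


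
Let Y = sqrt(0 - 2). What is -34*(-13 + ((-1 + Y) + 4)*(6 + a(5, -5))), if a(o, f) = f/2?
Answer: 85 - 119*I*sqrt(2) ≈ 85.0 - 168.29*I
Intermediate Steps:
a(o, f) = f/2 (a(o, f) = f*(1/2) = f/2)
Y = I*sqrt(2) (Y = sqrt(-2) = I*sqrt(2) ≈ 1.4142*I)
-34*(-13 + ((-1 + Y) + 4)*(6 + a(5, -5))) = -34*(-13 + ((-1 + I*sqrt(2)) + 4)*(6 + (1/2)*(-5))) = -34*(-13 + (3 + I*sqrt(2))*(6 - 5/2)) = -34*(-13 + (3 + I*sqrt(2))*(7/2)) = -34*(-13 + (21/2 + 7*I*sqrt(2)/2)) = -34*(-5/2 + 7*I*sqrt(2)/2) = 85 - 119*I*sqrt(2)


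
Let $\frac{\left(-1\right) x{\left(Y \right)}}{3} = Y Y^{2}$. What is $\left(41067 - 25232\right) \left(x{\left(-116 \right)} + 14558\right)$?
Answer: $74380890410$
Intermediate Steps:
$x{\left(Y \right)} = - 3 Y^{3}$ ($x{\left(Y \right)} = - 3 Y Y^{2} = - 3 Y^{3}$)
$\left(41067 - 25232\right) \left(x{\left(-116 \right)} + 14558\right) = \left(41067 - 25232\right) \left(- 3 \left(-116\right)^{3} + 14558\right) = 15835 \left(\left(-3\right) \left(-1560896\right) + 14558\right) = 15835 \left(4682688 + 14558\right) = 15835 \cdot 4697246 = 74380890410$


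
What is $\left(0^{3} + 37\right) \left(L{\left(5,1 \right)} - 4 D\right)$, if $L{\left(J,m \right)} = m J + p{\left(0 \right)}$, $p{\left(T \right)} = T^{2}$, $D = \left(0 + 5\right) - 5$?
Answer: $185$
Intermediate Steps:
$D = 0$ ($D = 5 - 5 = 0$)
$L{\left(J,m \right)} = J m$ ($L{\left(J,m \right)} = m J + 0^{2} = J m + 0 = J m$)
$\left(0^{3} + 37\right) \left(L{\left(5,1 \right)} - 4 D\right) = \left(0^{3} + 37\right) \left(5 \cdot 1 - 0\right) = \left(0 + 37\right) \left(5 + 0\right) = 37 \cdot 5 = 185$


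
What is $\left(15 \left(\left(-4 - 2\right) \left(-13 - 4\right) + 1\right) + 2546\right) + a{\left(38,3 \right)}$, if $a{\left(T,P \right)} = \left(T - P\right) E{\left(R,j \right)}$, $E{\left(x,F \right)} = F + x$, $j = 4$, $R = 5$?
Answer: $4406$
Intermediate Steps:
$a{\left(T,P \right)} = - 9 P + 9 T$ ($a{\left(T,P \right)} = \left(T - P\right) \left(4 + 5\right) = \left(T - P\right) 9 = - 9 P + 9 T$)
$\left(15 \left(\left(-4 - 2\right) \left(-13 - 4\right) + 1\right) + 2546\right) + a{\left(38,3 \right)} = \left(15 \left(\left(-4 - 2\right) \left(-13 - 4\right) + 1\right) + 2546\right) + \left(\left(-9\right) 3 + 9 \cdot 38\right) = \left(15 \left(\left(-6\right) \left(-17\right) + 1\right) + 2546\right) + \left(-27 + 342\right) = \left(15 \left(102 + 1\right) + 2546\right) + 315 = \left(15 \cdot 103 + 2546\right) + 315 = \left(1545 + 2546\right) + 315 = 4091 + 315 = 4406$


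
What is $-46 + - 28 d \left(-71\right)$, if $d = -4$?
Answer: $-7998$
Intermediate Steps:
$-46 + - 28 d \left(-71\right) = -46 + \left(-28\right) \left(-4\right) \left(-71\right) = -46 + 112 \left(-71\right) = -46 - 7952 = -7998$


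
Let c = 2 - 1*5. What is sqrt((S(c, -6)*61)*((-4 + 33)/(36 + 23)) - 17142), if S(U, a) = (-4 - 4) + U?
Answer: I*sqrt(60819383)/59 ≈ 132.18*I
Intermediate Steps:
c = -3 (c = 2 - 5 = -3)
S(U, a) = -8 + U
sqrt((S(c, -6)*61)*((-4 + 33)/(36 + 23)) - 17142) = sqrt(((-8 - 3)*61)*((-4 + 33)/(36 + 23)) - 17142) = sqrt((-11*61)*(29/59) - 17142) = sqrt(-19459/59 - 17142) = sqrt(-1030837/59) = I*sqrt(60819383)/59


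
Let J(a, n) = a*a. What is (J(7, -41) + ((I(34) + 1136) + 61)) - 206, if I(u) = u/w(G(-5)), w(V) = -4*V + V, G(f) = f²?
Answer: 77966/75 ≈ 1039.5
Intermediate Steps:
J(a, n) = a²
w(V) = -3*V
I(u) = -u/75 (I(u) = u/((-3*(-5)²)) = u/((-3*25)) = u/(-75) = u*(-1/75) = -u/75)
(J(7, -41) + ((I(34) + 1136) + 61)) - 206 = (7² + ((-1/75*34 + 1136) + 61)) - 206 = (49 + ((-34/75 + 1136) + 61)) - 206 = (49 + (85166/75 + 61)) - 206 = (49 + 89741/75) - 206 = 93416/75 - 206 = 77966/75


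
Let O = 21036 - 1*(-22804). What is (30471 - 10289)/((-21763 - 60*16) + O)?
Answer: 20182/21117 ≈ 0.95572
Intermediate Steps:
O = 43840 (O = 21036 + 22804 = 43840)
(30471 - 10289)/((-21763 - 60*16) + O) = (30471 - 10289)/((-21763 - 60*16) + 43840) = 20182/((-21763 - 1*960) + 43840) = 20182/((-21763 - 960) + 43840) = 20182/(-22723 + 43840) = 20182/21117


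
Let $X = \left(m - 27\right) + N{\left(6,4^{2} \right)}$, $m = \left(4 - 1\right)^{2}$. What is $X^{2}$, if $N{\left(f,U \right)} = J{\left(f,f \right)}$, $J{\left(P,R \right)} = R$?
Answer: $144$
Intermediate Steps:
$N{\left(f,U \right)} = f$
$m = 9$ ($m = 3^{2} = 9$)
$X = -12$ ($X = \left(9 - 27\right) + 6 = -18 + 6 = -12$)
$X^{2} = \left(-12\right)^{2} = 144$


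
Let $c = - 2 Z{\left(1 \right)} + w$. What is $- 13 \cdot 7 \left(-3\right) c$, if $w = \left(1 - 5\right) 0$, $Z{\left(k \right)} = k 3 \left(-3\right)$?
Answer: $4914$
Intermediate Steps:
$Z{\left(k \right)} = - 9 k$ ($Z{\left(k \right)} = 3 k \left(-3\right) = - 9 k$)
$w = 0$ ($w = \left(-4\right) 0 = 0$)
$c = 18$ ($c = - 2 \left(\left(-9\right) 1\right) + 0 = \left(-2\right) \left(-9\right) + 0 = 18 + 0 = 18$)
$- 13 \cdot 7 \left(-3\right) c = - 13 \cdot 7 \left(-3\right) 18 = \left(-13\right) \left(-21\right) 18 = 273 \cdot 18 = 4914$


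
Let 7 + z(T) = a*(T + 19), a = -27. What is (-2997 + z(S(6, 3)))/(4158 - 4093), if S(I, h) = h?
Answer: -3598/65 ≈ -55.354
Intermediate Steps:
z(T) = -520 - 27*T (z(T) = -7 - 27*(T + 19) = -7 - 27*(19 + T) = -7 + (-513 - 27*T) = -520 - 27*T)
(-2997 + z(S(6, 3)))/(4158 - 4093) = (-2997 + (-520 - 27*3))/(4158 - 4093) = (-2997 + (-520 - 81))/65 = (-2997 - 601)*(1/65) = -3598*1/65 = -3598/65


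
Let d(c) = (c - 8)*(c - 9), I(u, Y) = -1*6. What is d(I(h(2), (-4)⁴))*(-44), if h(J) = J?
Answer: -9240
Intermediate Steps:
I(u, Y) = -6
d(c) = (-9 + c)*(-8 + c) (d(c) = (-8 + c)*(-9 + c) = (-9 + c)*(-8 + c))
d(I(h(2), (-4)⁴))*(-44) = (72 + (-6)² - 17*(-6))*(-44) = (72 + 36 + 102)*(-44) = 210*(-44) = -9240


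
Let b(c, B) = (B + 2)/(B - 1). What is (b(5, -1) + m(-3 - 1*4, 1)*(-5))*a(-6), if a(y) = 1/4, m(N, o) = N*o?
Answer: 69/8 ≈ 8.6250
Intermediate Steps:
b(c, B) = (2 + B)/(-1 + B)
a(y) = ¼
(b(5, -1) + m(-3 - 1*4, 1)*(-5))*a(-6) = ((2 - 1)/(-1 - 1) + ((-3 - 1*4)*1)*(-5))*(¼) = (1/(-2) + ((-3 - 4)*1)*(-5))*(¼) = (-½*1 - 7*1*(-5))*(¼) = (-½ - 7*(-5))*(¼) = (-½ + 35)*(¼) = (69/2)*(¼) = 69/8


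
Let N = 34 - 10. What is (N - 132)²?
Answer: 11664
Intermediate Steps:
N = 24
(N - 132)² = (24 - 132)² = (-108)² = 11664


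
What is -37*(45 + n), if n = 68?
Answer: -4181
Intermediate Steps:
-37*(45 + n) = -37*(45 + 68) = -37*113 = -4181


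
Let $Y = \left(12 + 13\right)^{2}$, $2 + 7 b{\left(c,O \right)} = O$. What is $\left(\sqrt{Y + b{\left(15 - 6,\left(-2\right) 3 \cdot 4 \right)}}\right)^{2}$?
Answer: $\frac{4349}{7} \approx 621.29$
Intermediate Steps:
$b{\left(c,O \right)} = - \frac{2}{7} + \frac{O}{7}$
$Y = 625$ ($Y = 25^{2} = 625$)
$\left(\sqrt{Y + b{\left(15 - 6,\left(-2\right) 3 \cdot 4 \right)}}\right)^{2} = \left(\sqrt{625 + \left(- \frac{2}{7} + \frac{\left(-2\right) 3 \cdot 4}{7}\right)}\right)^{2} = \left(\sqrt{625 + \left(- \frac{2}{7} + \frac{\left(-6\right) 4}{7}\right)}\right)^{2} = \left(\sqrt{625 + \left(- \frac{2}{7} + \frac{1}{7} \left(-24\right)\right)}\right)^{2} = \left(\sqrt{625 - \frac{26}{7}}\right)^{2} = \left(\sqrt{\frac{4349}{7}}\right)^{2} = \left(\frac{\sqrt{30443}}{7}\right)^{2} = \frac{4349}{7}$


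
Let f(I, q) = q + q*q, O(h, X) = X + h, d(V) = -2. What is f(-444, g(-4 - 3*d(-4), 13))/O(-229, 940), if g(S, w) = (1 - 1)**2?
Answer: 0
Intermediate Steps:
g(S, w) = 0 (g(S, w) = 0**2 = 0)
f(I, q) = q + q**2
f(-444, g(-4 - 3*d(-4), 13))/O(-229, 940) = (0*(1 + 0))/(940 - 229) = (0*1)/711 = 0*(1/711) = 0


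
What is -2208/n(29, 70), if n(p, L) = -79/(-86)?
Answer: -189888/79 ≈ -2403.6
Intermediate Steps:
n(p, L) = 79/86 (n(p, L) = -79*(-1/86) = 79/86)
-2208/n(29, 70) = -2208/79/86 = -2208*86/79 = -189888/79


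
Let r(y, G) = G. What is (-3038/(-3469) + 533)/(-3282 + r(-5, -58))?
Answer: -370403/2317292 ≈ -0.15984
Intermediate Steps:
(-3038/(-3469) + 533)/(-3282 + r(-5, -58)) = (-3038/(-3469) + 533)/(-3282 - 58) = (-3038*(-1/3469) + 533)/(-3340) = (3038/3469 + 533)*(-1/3340) = (1852015/3469)*(-1/3340) = -370403/2317292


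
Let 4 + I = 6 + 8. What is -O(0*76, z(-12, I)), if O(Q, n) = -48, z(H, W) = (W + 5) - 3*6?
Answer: 48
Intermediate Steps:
I = 10 (I = -4 + (6 + 8) = -4 + 14 = 10)
z(H, W) = -13 + W (z(H, W) = (5 + W) - 18 = -13 + W)
-O(0*76, z(-12, I)) = -1*(-48) = 48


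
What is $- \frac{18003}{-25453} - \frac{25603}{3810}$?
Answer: $- \frac{583081729}{96975930} \approx -6.0126$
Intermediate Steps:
$- \frac{18003}{-25453} - \frac{25603}{3810} = \left(-18003\right) \left(- \frac{1}{25453}\right) - \frac{25603}{3810} = \frac{18003}{25453} - \frac{25603}{3810} = - \frac{583081729}{96975930}$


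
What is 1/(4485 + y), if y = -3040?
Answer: 1/1445 ≈ 0.00069204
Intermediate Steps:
1/(4485 + y) = 1/(4485 - 3040) = 1/1445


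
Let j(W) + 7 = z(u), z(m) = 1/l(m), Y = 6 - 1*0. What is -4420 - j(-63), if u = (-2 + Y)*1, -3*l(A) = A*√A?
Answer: -35301/8 ≈ -4412.6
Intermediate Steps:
Y = 6 (Y = 6 + 0 = 6)
l(A) = -A^(3/2)/3 (l(A) = -A*√A/3 = -A^(3/2)/3)
u = 4 (u = (-2 + 6)*1 = 4*1 = 4)
z(m) = -3/m^(3/2) (z(m) = 1/(-m^(3/2)/3) = -3/m^(3/2))
j(W) = -59/8 (j(W) = -7 - 3/4^(3/2) = -7 - 3*⅛ = -7 - 3/8 = -59/8)
-4420 - j(-63) = -4420 - 1*(-59/8) = -4420 + 59/8 = -35301/8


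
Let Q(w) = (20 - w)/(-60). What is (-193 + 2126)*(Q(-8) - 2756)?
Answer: -79923751/15 ≈ -5.3282e+6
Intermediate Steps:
Q(w) = -1/3 + w/60 (Q(w) = (20 - w)*(-1/60) = -1/3 + w/60)
(-193 + 2126)*(Q(-8) - 2756) = (-193 + 2126)*((-1/3 + (1/60)*(-8)) - 2756) = 1933*((-1/3 - 2/15) - 2756) = 1933*(-7/15 - 2756) = 1933*(-41347/15) = -79923751/15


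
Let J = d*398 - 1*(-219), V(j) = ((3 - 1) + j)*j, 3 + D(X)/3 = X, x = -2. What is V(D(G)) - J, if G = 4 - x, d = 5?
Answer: -2110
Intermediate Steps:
G = 6 (G = 4 - 1*(-2) = 4 + 2 = 6)
D(X) = -9 + 3*X
V(j) = j*(2 + j) (V(j) = (2 + j)*j = j*(2 + j))
J = 2209 (J = 5*398 - 1*(-219) = 1990 + 219 = 2209)
V(D(G)) - J = (-9 + 3*6)*(2 + (-9 + 3*6)) - 1*2209 = (-9 + 18)*(2 + (-9 + 18)) - 2209 = 9*(2 + 9) - 2209 = 9*11 - 2209 = 99 - 2209 = -2110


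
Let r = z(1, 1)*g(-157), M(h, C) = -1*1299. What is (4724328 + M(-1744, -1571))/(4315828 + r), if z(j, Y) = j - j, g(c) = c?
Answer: 4723029/4315828 ≈ 1.0944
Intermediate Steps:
z(j, Y) = 0
M(h, C) = -1299
r = 0 (r = 0*(-157) = 0)
(4724328 + M(-1744, -1571))/(4315828 + r) = (4724328 - 1299)/(4315828 + 0) = 4723029/4315828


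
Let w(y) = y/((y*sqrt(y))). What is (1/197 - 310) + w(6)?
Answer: -61069/197 + sqrt(6)/6 ≈ -309.59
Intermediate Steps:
w(y) = 1/sqrt(y) (w(y) = y/(y**(3/2)) = y/y**(3/2) = 1/sqrt(y))
(1/197 - 310) + w(6) = (1/197 - 310) + 1/sqrt(6) = (1/197 - 310) + sqrt(6)/6 = -61069/197 + sqrt(6)/6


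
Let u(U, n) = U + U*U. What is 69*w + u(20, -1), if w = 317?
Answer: 22293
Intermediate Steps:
u(U, n) = U + U**2
69*w + u(20, -1) = 69*317 + 20*(1 + 20) = 21873 + 20*21 = 21873 + 420 = 22293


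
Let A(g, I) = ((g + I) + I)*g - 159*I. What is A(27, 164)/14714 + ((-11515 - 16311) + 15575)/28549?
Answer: -651062773/420069986 ≈ -1.5499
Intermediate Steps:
A(g, I) = -159*I + g*(g + 2*I) (A(g, I) = ((I + g) + I)*g - 159*I = (g + 2*I)*g - 159*I = g*(g + 2*I) - 159*I = -159*I + g*(g + 2*I))
A(27, 164)/14714 + ((-11515 - 16311) + 15575)/28549 = (27**2 - 159*164 + 2*164*27)/14714 + ((-11515 - 16311) + 15575)/28549 = (729 - 26076 + 8856)*(1/14714) + (-27826 + 15575)*(1/28549) = -16491*1/14714 - 12251*1/28549 = -16491/14714 - 12251/28549 = -651062773/420069986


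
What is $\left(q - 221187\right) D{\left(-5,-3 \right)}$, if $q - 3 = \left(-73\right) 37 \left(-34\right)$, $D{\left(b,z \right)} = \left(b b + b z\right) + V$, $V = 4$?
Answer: $-5691400$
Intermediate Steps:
$D{\left(b,z \right)} = 4 + b^{2} + b z$ ($D{\left(b,z \right)} = \left(b b + b z\right) + 4 = \left(b^{2} + b z\right) + 4 = 4 + b^{2} + b z$)
$q = 91837$ ($q = 3 + \left(-73\right) 37 \left(-34\right) = 3 - -91834 = 3 + 91834 = 91837$)
$\left(q - 221187\right) D{\left(-5,-3 \right)} = \left(91837 - 221187\right) \left(4 + \left(-5\right)^{2} - -15\right) = \left(91837 - 221187\right) \left(4 + 25 + 15\right) = \left(-129350\right) 44 = -5691400$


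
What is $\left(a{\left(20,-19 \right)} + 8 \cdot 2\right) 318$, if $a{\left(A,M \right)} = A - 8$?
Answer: $8904$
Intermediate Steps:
$a{\left(A,M \right)} = -8 + A$
$\left(a{\left(20,-19 \right)} + 8 \cdot 2\right) 318 = \left(\left(-8 + 20\right) + 8 \cdot 2\right) 318 = \left(12 + 16\right) 318 = 28 \cdot 318 = 8904$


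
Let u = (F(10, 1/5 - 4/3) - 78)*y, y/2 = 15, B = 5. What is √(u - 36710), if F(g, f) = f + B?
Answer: 3*I*√4326 ≈ 197.32*I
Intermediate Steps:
F(g, f) = 5 + f (F(g, f) = f + 5 = 5 + f)
y = 30 (y = 2*15 = 30)
u = -2224 (u = ((5 + (1/5 - 4/3)) - 78)*30 = ((5 + (1*(⅕) - 4*⅓)) - 78)*30 = ((5 + (⅕ - 4/3)) - 78)*30 = ((5 - 17/15) - 78)*30 = (58/15 - 78)*30 = -1112/15*30 = -2224)
√(u - 36710) = √(-2224 - 36710) = √(-38934) = 3*I*√4326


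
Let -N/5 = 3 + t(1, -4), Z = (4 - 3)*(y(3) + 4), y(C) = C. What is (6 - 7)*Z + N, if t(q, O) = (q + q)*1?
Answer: -32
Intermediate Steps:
t(q, O) = 2*q (t(q, O) = (2*q)*1 = 2*q)
Z = 7 (Z = (4 - 3)*(3 + 4) = 1*7 = 7)
N = -25 (N = -5*(3 + 2*1) = -5*(3 + 2) = -5*5 = -25)
(6 - 7)*Z + N = (6 - 7)*7 - 25 = -1*7 - 25 = -7 - 25 = -32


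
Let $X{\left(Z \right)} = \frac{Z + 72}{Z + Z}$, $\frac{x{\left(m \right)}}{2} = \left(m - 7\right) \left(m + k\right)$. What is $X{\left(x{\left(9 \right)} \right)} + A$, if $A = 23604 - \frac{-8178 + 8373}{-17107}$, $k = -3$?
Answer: $\frac{403828037}{17107} \approx 23606.0$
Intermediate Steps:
$x{\left(m \right)} = 2 \left(-7 + m\right) \left(-3 + m\right)$ ($x{\left(m \right)} = 2 \left(m - 7\right) \left(m - 3\right) = 2 \left(-7 + m\right) \left(-3 + m\right)$)
$A = \frac{403793823}{17107}$ ($A = 23604 - 195 \left(- \frac{1}{17107}\right) = 23604 - - \frac{195}{17107} = 23604 + \frac{195}{17107} = \frac{403793823}{17107} \approx 23604.0$)
$X{\left(Z \right)} = \frac{72 + Z}{2 Z}$
$X{\left(x{\left(9 \right)} \right)} + A = \frac{72 + \left(42 - 180 + 2 \cdot 9^{2}\right)}{2 \left(42 - 180 + 2 \cdot 9^{2}\right)} + \frac{403793823}{17107} = \frac{72 + \left(42 - 180 + 2 \cdot 81\right)}{2 \left(42 - 180 + 2 \cdot 81\right)} + \frac{403793823}{17107} = \frac{72 + \left(42 - 180 + 162\right)}{2 \left(42 - 180 + 162\right)} + \frac{403793823}{17107} = \frac{72 + 24}{2 \cdot 24} + \frac{403793823}{17107} = \frac{1}{2} \cdot \frac{1}{24} \cdot 96 + \frac{403793823}{17107} = 2 + \frac{403793823}{17107} = \frac{403828037}{17107}$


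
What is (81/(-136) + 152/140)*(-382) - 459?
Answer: -1538023/2380 ≈ -646.23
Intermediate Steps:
(81/(-136) + 152/140)*(-382) - 459 = (81*(-1/136) + 152*(1/140))*(-382) - 459 = (-81/136 + 38/35)*(-382) - 459 = (2333/4760)*(-382) - 459 = -445603/2380 - 459 = -1538023/2380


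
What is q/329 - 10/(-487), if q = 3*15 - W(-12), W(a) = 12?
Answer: 19361/160223 ≈ 0.12084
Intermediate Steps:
q = 33 (q = 3*15 - 1*12 = 45 - 12 = 33)
q/329 - 10/(-487) = 33/329 - 10/(-487) = 33*(1/329) - 10*(-1/487) = 33/329 + 10/487 = 19361/160223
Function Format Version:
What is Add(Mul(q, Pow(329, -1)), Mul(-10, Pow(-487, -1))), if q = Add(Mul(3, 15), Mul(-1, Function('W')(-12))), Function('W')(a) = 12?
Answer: Rational(19361, 160223) ≈ 0.12084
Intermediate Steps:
q = 33 (q = Add(Mul(3, 15), Mul(-1, 12)) = Add(45, -12) = 33)
Add(Mul(q, Pow(329, -1)), Mul(-10, Pow(-487, -1))) = Add(Mul(33, Pow(329, -1)), Mul(-10, Pow(-487, -1))) = Add(Mul(33, Rational(1, 329)), Mul(-10, Rational(-1, 487))) = Add(Rational(33, 329), Rational(10, 487)) = Rational(19361, 160223)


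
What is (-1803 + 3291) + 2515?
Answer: 4003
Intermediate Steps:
(-1803 + 3291) + 2515 = 1488 + 2515 = 4003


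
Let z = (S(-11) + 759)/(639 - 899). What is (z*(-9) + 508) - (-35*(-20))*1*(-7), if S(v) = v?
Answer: 353203/65 ≈ 5433.9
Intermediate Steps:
z = -187/65 (z = (-11 + 759)/(639 - 899) = 748/(-260) = 748*(-1/260) = -187/65 ≈ -2.8769)
(z*(-9) + 508) - (-35*(-20))*1*(-7) = (-187/65*(-9) + 508) - (-35*(-20))*1*(-7) = (1683/65 + 508) - 700*(-7) = 34703/65 - 1*(-4900) = 34703/65 + 4900 = 353203/65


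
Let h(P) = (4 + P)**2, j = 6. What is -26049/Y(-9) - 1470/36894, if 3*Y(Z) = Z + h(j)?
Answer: -36965246/43043 ≈ -858.80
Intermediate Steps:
Y(Z) = 100/3 + Z/3 (Y(Z) = (Z + (4 + 6)**2)/3 = (Z + 10**2)/3 = (Z + 100)/3 = (100 + Z)/3 = 100/3 + Z/3)
-26049/Y(-9) - 1470/36894 = -26049/(100/3 + (1/3)*(-9)) - 1470/36894 = -26049/(100/3 - 3) - 1470*1/36894 = -26049/91/3 - 245/6149 = -26049*3/91 - 245/6149 = -78147/91 - 245/6149 = -36965246/43043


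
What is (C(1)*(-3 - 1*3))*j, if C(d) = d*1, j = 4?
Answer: -24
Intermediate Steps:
C(d) = d
(C(1)*(-3 - 1*3))*j = (1*(-3 - 1*3))*4 = (1*(-3 - 3))*4 = (1*(-6))*4 = -6*4 = -24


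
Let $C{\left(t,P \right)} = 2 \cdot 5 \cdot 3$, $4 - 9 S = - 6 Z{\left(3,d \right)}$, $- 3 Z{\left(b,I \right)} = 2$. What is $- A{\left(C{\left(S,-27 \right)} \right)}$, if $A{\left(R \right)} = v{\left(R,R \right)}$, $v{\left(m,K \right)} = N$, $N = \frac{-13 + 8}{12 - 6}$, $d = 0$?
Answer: $\frac{5}{6} \approx 0.83333$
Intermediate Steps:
$Z{\left(b,I \right)} = - \frac{2}{3}$ ($Z{\left(b,I \right)} = \left(- \frac{1}{3}\right) 2 = - \frac{2}{3}$)
$N = - \frac{5}{6} \approx -0.83333$
$S = 0$ ($S = \frac{4}{9} - \frac{\left(-6\right) \left(- \frac{2}{3}\right)}{9} = \frac{4}{9} - \frac{4}{9} = 0$)
$C{\left(t,P \right)} = 30$ ($C{\left(t,P \right)} = 10 \cdot 3 = 30$)
$v{\left(m,K \right)} = - \frac{5}{6}$
$A{\left(R \right)} = - \frac{5}{6}$
$- A{\left(C{\left(S,-27 \right)} \right)} = \left(-1\right) \left(- \frac{5}{6}\right) = \frac{5}{6}$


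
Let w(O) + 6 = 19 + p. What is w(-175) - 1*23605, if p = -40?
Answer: -23632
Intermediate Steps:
w(O) = -27 (w(O) = -6 + (19 - 40) = -6 - 21 = -27)
w(-175) - 1*23605 = -27 - 1*23605 = -27 - 23605 = -23632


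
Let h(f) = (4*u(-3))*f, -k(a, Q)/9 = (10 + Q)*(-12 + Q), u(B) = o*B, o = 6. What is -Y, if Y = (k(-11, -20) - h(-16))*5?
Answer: 20160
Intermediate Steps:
u(B) = 6*B
k(a, Q) = -9*(-12 + Q)*(10 + Q) (k(a, Q) = -9*(10 + Q)*(-12 + Q) = -9*(-12 + Q)*(10 + Q))
h(f) = -72*f (h(f) = (4*(6*(-3)))*f = (4*(-18))*f = -72*f)
Y = -20160 (Y = ((1080 - 9*(-20)² + 18*(-20)) - (-72)*(-16))*5 = ((1080 - 9*400 - 360) - 1*1152)*5 = ((1080 - 3600 - 360) - 1152)*5 = (-2880 - 1152)*5 = -4032*5 = -20160)
-Y = -1*(-20160) = 20160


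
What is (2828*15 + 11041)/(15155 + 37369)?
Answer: 53461/52524 ≈ 1.0178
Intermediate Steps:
(2828*15 + 11041)/(15155 + 37369) = (42420 + 11041)/52524 = 53461*(1/52524) = 53461/52524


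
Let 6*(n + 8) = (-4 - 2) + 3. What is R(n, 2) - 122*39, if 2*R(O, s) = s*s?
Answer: -4756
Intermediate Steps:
n = -17/2 (n = -8 + ((-4 - 2) + 3)/6 = -8 + (-6 + 3)/6 = -8 + (⅙)*(-3) = -8 - ½ = -17/2 ≈ -8.5000)
R(O, s) = s²/2 (R(O, s) = (s*s)/2 = s²/2)
R(n, 2) - 122*39 = (½)*2² - 122*39 = (½)*4 - 4758 = 2 - 4758 = -4756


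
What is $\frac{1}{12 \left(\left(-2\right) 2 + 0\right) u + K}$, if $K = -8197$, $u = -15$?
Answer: $- \frac{1}{7477} \approx -0.00013374$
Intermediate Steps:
$\frac{1}{12 \left(\left(-2\right) 2 + 0\right) u + K} = \frac{1}{12 \left(\left(-2\right) 2 + 0\right) \left(-15\right) - 8197} = \frac{1}{12 \left(-4 + 0\right) \left(-15\right) - 8197} = \frac{1}{12 \left(-4\right) \left(-15\right) - 8197} = \frac{1}{\left(-48\right) \left(-15\right) - 8197} = \frac{1}{720 - 8197} = \frac{1}{-7477} = - \frac{1}{7477}$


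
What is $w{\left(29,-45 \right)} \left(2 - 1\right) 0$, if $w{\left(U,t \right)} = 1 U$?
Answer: $0$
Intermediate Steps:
$w{\left(U,t \right)} = U$
$w{\left(29,-45 \right)} \left(2 - 1\right) 0 = 29 \left(2 - 1\right) 0 = 29 \cdot 1 \cdot 0 = 29 \cdot 0 = 0$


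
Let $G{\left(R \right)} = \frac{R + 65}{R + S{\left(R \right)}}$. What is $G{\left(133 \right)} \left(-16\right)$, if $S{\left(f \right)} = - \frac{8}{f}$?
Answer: $- \frac{421344}{17681} \approx -23.83$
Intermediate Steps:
$G{\left(R \right)} = \frac{65 + R}{R - \frac{8}{R}}$ ($G{\left(R \right)} = \frac{R + 65}{R - \frac{8}{R}} = \frac{65 + R}{R - \frac{8}{R}}$)
$G{\left(133 \right)} \left(-16\right) = \frac{133 \left(65 + 133\right)}{-8 + 133^{2}} \left(-16\right) = 133 \frac{1}{-8 + 17689} \cdot 198 \left(-16\right) = 133 \cdot \frac{1}{17681} \cdot 198 \left(-16\right) = \frac{26334}{17681} \left(-16\right) = - \frac{421344}{17681}$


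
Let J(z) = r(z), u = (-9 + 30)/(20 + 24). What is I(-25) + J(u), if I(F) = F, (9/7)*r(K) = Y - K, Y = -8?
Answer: -12511/396 ≈ -31.593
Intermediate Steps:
r(K) = -56/9 - 7*K/9 (r(K) = 7*(-8 - K)/9 = -56/9 - 7*K/9)
u = 21/44 ≈ 0.47727
J(z) = -56/9 - 7*z/9
I(-25) + J(u) = -25 + (-56/9 - 7/9*21/44) = -25 + (-56/9 - 49/132) = -25 - 2611/396 = -12511/396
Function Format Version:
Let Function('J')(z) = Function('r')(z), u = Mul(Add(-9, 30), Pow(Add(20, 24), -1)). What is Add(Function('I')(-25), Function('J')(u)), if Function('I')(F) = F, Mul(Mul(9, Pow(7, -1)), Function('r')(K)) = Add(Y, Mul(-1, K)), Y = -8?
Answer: Rational(-12511, 396) ≈ -31.593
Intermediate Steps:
Function('r')(K) = Add(Rational(-56, 9), Mul(Rational(-7, 9), K)) (Function('r')(K) = Mul(Rational(7, 9), Add(-8, Mul(-1, K))) = Add(Rational(-56, 9), Mul(Rational(-7, 9), K)))
u = Rational(21, 44) (u = Mul(21, Pow(44, -1)) = Mul(21, Rational(1, 44)) = Rational(21, 44) ≈ 0.47727)
Function('J')(z) = Add(Rational(-56, 9), Mul(Rational(-7, 9), z))
Add(Function('I')(-25), Function('J')(u)) = Add(-25, Add(Rational(-56, 9), Mul(Rational(-7, 9), Rational(21, 44)))) = Add(-25, Add(Rational(-56, 9), Rational(-49, 132))) = Add(-25, Rational(-2611, 396)) = Rational(-12511, 396)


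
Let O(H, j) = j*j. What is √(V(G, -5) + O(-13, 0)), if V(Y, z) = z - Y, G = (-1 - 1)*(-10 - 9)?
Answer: I*√43 ≈ 6.5574*I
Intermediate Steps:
O(H, j) = j²
G = 38 (G = -2*(-19) = 38)
√(V(G, -5) + O(-13, 0)) = √((-5 - 1*38) + 0²) = √((-5 - 38) + 0) = √(-43 + 0) = √(-43) = I*√43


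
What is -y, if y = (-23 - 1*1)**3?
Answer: 13824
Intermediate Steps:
y = -13824 (y = (-23 - 1)**3 = (-24)**3 = -13824)
-y = -1*(-13824) = 13824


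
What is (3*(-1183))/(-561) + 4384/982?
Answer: 990757/91817 ≈ 10.791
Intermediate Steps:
(3*(-1183))/(-561) + 4384/982 = -3549*(-1/561) + 4384*(1/982) = 1183/187 + 2192/491 = 990757/91817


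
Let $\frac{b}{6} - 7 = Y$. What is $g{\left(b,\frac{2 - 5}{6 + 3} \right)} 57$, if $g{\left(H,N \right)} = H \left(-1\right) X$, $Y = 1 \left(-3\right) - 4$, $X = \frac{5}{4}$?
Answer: $0$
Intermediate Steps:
$X = \frac{5}{4}$ ($X = 5 \cdot \frac{1}{4} = \frac{5}{4} \approx 1.25$)
$Y = -7$ ($Y = -3 - 4 = -7$)
$b = 0$ ($b = 42 + 6 \left(-7\right) = 42 - 42 = 0$)
$g{\left(H,N \right)} = - \frac{5 H}{4}$ ($g{\left(H,N \right)} = H \left(-1\right) \frac{5}{4} = - H \frac{5}{4} = - \frac{5 H}{4}$)
$g{\left(b,\frac{2 - 5}{6 + 3} \right)} 57 = \left(- \frac{5}{4}\right) 0 \cdot 57 = 0 \cdot 57 = 0$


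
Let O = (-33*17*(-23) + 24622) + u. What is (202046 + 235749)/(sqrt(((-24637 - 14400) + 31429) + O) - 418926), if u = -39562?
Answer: -61134569390/58499667707 - 437795*I*sqrt(9645)/175499003121 ≈ -1.045 - 0.00024499*I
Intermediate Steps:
O = -2037 (O = (-33*17*(-23) + 24622) - 39562 = (-561*(-23) + 24622) - 39562 = (12903 + 24622) - 39562 = 37525 - 39562 = -2037)
(202046 + 235749)/(sqrt(((-24637 - 14400) + 31429) + O) - 418926) = (202046 + 235749)/(sqrt(((-24637 - 14400) + 31429) - 2037) - 418926) = 437795/(sqrt((-39037 + 31429) - 2037) - 418926) = 437795/(sqrt(-7608 - 2037) - 418926) = 437795/(sqrt(-9645) - 418926) = 437795/(I*sqrt(9645) - 418926) = 437795/(-418926 + I*sqrt(9645))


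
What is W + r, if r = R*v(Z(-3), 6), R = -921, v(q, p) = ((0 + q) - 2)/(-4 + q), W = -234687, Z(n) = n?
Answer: -1647414/7 ≈ -2.3534e+5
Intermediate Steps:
v(q, p) = (-2 + q)/(-4 + q) (v(q, p) = (q - 2)/(-4 + q) = (-2 + q)/(-4 + q))
r = -4605/7 (r = -921*(-2 - 3)/(-4 - 3) = -921*(-5)/(-7) = -(-921)*(-5)/7 = -921*5/7 = -4605/7 ≈ -657.86)
W + r = -234687 - 4605/7 = -1647414/7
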